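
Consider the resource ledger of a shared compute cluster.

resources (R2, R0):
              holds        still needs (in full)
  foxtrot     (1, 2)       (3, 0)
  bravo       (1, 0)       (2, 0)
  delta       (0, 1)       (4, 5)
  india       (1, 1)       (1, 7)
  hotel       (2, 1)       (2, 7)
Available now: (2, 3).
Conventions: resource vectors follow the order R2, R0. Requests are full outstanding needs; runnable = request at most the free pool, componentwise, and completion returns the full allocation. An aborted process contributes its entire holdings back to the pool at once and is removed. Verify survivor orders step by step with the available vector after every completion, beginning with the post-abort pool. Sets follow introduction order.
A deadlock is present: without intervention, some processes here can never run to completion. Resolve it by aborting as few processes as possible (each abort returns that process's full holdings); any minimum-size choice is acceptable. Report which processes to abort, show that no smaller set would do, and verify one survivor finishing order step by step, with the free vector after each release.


Abort hotel.
Key observation: india could never have finished before the abort; with (2, 1) returned by hotel, it fits at step 4.
Minimality: the empty abort set fails — the state is deadlocked as it stands.
One survivor order: foxtrot, delta, bravo, india. Walking it through (post-abort pool first):
  pool = (4, 4)
  foxtrot: need (3, 0) fits (4, 4); releases (1, 2), pool now (5, 6)
  delta: need (4, 5) fits (5, 6); releases (0, 1), pool now (5, 7)
  bravo: need (2, 0) fits (5, 7); releases (1, 0), pool now (6, 7)
  india: need (1, 7) fits (6, 7); releases (1, 1), pool now (7, 8)


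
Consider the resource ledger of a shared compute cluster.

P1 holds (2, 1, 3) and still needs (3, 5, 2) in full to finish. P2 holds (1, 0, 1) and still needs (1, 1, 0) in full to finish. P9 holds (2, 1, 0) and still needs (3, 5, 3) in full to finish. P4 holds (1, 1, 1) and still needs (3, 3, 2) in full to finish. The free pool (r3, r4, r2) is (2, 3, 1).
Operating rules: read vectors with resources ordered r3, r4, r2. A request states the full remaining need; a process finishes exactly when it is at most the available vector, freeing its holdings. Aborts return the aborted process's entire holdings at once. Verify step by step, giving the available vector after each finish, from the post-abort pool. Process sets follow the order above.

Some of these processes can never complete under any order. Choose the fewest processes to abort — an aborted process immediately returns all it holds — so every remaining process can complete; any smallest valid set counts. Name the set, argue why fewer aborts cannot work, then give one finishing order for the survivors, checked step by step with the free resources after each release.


The answer: abort P1.
Key observation: the deadlocked P9 becomes finishable only because P1 released (2, 1, 3); it completes at step 3 below.
Why nothing smaller works: aborting no one leaves the state deadlocked as given.
The survivors complete as P2, P4, P9. Check, step by step (starting from the post-abort pool):
  pool = (4, 4, 4)
  P2: need (1, 1, 0) fits (4, 4, 4); releases (1, 0, 1), pool now (5, 4, 5)
  P4: need (3, 3, 2) fits (5, 4, 5); releases (1, 1, 1), pool now (6, 5, 6)
  P9: need (3, 5, 3) fits (6, 5, 6); releases (2, 1, 0), pool now (8, 6, 6)


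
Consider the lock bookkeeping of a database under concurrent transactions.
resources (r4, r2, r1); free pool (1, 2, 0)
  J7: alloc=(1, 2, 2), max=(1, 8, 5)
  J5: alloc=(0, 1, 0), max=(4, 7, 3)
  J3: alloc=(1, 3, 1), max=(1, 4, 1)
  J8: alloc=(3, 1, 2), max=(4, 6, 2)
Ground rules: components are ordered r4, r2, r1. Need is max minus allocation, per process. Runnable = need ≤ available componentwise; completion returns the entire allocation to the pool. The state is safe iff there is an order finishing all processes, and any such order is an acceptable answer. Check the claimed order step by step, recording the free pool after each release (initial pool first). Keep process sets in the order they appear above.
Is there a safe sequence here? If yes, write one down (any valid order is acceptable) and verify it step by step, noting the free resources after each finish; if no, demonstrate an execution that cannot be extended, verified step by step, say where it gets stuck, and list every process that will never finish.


SAFE. One safe sequence: J3, J8, J7, J5.
Key observation: reading the order forward, J8 is the first process whose need (1, 5, 0) meets the free pool (2, 5, 1) exactly on a resource it requests.
Verifying each step:
  pool = (1, 2, 0)
  run J3 (needs (0, 1, 0), free (1, 2, 0)); after release of (1, 3, 1) the pool is (2, 5, 1)
  run J8 (needs (1, 5, 0), free (2, 5, 1)); after release of (3, 1, 2) the pool is (5, 6, 3)
  run J7 (needs (0, 6, 3), free (5, 6, 3)); after release of (1, 2, 2) the pool is (6, 8, 5)
  run J5 (needs (4, 6, 3), free (6, 8, 5)); after release of (0, 1, 0) the pool is (6, 9, 5)


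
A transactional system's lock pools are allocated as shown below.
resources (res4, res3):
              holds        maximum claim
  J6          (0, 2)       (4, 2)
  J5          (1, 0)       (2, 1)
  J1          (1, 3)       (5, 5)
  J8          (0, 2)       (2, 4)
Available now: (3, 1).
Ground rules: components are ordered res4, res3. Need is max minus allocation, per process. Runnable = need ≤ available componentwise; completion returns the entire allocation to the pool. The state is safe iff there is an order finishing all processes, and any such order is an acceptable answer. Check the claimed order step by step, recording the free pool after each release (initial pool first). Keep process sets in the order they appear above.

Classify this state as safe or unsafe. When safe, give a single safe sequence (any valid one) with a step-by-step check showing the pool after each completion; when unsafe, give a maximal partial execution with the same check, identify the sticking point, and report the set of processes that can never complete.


SAFE — a valid safe sequence is J5, J6, J8, J1.
Key observation: the first exact fit in this order is J5 — it needs (1, 1) with (3, 1) free, meeting a requested resource to the last unit.
Check, step by step:
  pool = (3, 1)
  run J5 (needs (1, 1), free (3, 1)); after release of (1, 0) the pool is (4, 1)
  run J6 (needs (4, 0), free (4, 1)); after release of (0, 2) the pool is (4, 3)
  run J8 (needs (2, 2), free (4, 3)); after release of (0, 2) the pool is (4, 5)
  run J1 (needs (4, 2), free (4, 5)); after release of (1, 3) the pool is (5, 8)


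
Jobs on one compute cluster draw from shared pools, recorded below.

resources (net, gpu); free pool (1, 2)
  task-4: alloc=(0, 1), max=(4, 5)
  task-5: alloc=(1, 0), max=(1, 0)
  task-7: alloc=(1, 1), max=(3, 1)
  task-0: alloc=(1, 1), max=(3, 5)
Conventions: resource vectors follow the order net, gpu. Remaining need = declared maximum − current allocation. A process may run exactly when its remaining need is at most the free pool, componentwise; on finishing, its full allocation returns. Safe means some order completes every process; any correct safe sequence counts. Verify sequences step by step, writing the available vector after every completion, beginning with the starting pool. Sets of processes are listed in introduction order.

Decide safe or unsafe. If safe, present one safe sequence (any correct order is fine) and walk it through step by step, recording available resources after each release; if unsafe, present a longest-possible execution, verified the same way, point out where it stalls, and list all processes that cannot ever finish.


The state is UNSAFE.
Key observation: the pool after task-5, task-7 is (3, 3); every surviving request exceeds it in gpu, so progress ends there.
A maximal execution: task-5, task-7 — then nothing else fits. Step-by-step check:
  pool = (1, 2)
  run task-5 (needs (0, 0), free (1, 2)); after release of (1, 0) the pool is (2, 2)
  run task-7 (needs (2, 0), free (2, 2)); after release of (1, 1) the pool is (3, 3)
  task-4 still needs (4, 4) but only (3, 3) is free — short on net and gpu
  task-0 still needs (2, 4) but only (3, 3) is free — short on gpu
Never able to finish: task-4 and task-0.


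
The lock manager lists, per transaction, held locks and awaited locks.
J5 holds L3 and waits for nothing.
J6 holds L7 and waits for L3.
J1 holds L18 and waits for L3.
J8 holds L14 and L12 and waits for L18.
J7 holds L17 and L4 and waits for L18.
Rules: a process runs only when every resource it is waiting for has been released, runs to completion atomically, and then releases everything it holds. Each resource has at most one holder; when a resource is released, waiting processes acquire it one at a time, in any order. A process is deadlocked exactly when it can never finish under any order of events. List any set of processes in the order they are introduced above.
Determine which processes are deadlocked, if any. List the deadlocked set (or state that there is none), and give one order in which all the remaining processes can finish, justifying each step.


No process is deadlocked.
Key observation: the wait graph is acyclic; completion cascades from the unblocked processes through everyone else.
A valid finishing order for the others: J5, J1, J6, J8, J7.
Check, step by step:
  run J5 (it waits on nothing); releases L3
  J1 waits on L3 — all released -> runs and releases L18
  J6 waits on L3 — all released -> runs and releases L7
  J8 waits on L18 — all released -> runs and releases L14 and L12
  J7 waits on L18 — all released -> runs and releases L17 and L4


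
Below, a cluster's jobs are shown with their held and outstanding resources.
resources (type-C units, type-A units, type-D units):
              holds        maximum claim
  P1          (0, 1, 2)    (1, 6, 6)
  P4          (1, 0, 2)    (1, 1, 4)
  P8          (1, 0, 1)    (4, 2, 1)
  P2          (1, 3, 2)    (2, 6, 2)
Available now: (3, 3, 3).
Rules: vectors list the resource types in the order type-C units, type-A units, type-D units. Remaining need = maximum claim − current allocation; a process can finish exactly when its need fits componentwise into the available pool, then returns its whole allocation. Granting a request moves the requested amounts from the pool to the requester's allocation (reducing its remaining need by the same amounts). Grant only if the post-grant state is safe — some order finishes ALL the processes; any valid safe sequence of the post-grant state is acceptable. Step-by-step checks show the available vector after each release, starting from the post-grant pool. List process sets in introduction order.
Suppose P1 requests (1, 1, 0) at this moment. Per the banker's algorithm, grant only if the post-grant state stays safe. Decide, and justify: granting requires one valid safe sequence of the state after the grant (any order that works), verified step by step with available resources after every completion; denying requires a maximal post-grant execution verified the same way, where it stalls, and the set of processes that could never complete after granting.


DENY — the pretend-granted state is unsafe.
Key observation: type-A units is the bottleneck — with P4, P8 done the pool holds (4, 2, 6), short of every remaining need.
Pretend the grant happened; the run P4, P8 goes as far as possible. Check, step by step:
  pool = (2, 2, 3)
  run P4 (needs (0, 1, 2), free (2, 2, 3)); after release of (1, 0, 2) the pool is (3, 2, 5)
  run P8 (needs (3, 2, 0), free (3, 2, 5)); after release of (1, 0, 1) the pool is (4, 2, 6)
  P1 still needs (0, 4, 4) but only (4, 2, 6) is free — short on type-A units
  P2 still needs (1, 3, 0) but only (4, 2, 6) is free — short on type-A units
Processes that could never finish after the grant: P1 and P2.


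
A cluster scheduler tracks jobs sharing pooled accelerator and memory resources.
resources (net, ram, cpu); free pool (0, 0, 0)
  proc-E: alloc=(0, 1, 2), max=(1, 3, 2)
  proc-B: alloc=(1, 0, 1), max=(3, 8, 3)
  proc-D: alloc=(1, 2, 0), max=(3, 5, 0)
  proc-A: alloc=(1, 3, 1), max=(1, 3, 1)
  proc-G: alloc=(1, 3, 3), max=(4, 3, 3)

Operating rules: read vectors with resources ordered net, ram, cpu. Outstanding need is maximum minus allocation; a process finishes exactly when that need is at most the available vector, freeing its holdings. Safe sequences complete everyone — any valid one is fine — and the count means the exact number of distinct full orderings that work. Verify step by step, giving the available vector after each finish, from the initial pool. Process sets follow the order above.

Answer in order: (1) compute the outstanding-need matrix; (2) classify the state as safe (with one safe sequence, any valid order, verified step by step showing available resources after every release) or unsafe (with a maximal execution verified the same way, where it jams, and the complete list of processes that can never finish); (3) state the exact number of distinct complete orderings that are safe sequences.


(1) Outstanding need per process (order net, ram, cpu):
  proc-E: (1, 2, 0)
  proc-B: (2, 8, 2)
  proc-D: (2, 3, 0)
  proc-A: (0, 0, 0)
  proc-G: (3, 0, 0)
(2) UNSAFE.
Key observation: no order helps: past proc-A, proc-E, the free pool tops out at (1, 4, 3), below what each blocked process needs in net.
A maximal execution: proc-A, proc-E — then nothing else fits. Verifying each step:
  pool = (0, 0, 0)
  run proc-A (needs (0, 0, 0), free (0, 0, 0)); after release of (1, 3, 1) the pool is (1, 3, 1)
  run proc-E (needs (1, 2, 0), free (1, 3, 1)); after release of (0, 1, 2) the pool is (1, 4, 3)
  proc-B cannot run: need (2, 8, 2) vs free (1, 4, 3) (insufficient net and ram)
  proc-D cannot run: need (2, 3, 0) vs free (1, 4, 3) (insufficient net)
  proc-G cannot run: need (3, 0, 0) vs free (1, 4, 3) (insufficient net)
Processes that can never finish: proc-B, proc-D and proc-G.
(3) Exactly 0 of the possible complete orderings are safe sequences.


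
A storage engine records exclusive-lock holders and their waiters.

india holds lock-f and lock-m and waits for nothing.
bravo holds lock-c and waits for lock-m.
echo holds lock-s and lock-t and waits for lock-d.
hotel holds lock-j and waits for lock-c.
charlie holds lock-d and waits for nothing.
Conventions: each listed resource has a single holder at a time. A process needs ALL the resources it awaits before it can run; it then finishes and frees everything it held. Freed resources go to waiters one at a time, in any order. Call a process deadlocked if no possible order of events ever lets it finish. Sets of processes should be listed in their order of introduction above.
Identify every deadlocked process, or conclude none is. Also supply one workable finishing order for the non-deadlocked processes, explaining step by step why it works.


No process is deadlocked.
Key observation: there is no circular wait here — follow any chain and it reaches a process that is free to run now.
One completion order for the rest: india, charlie, echo, bravo, hotel.
Step-by-step check:
  india waits on nothing -> runs at once and releases lock-f and lock-m
  charlie waits on nothing -> runs at once and releases lock-d
  run echo (all its waits — lock-d — are resolved); releases lock-s and lock-t
  run bravo (all its waits — lock-m — are resolved); releases lock-c
  run hotel (all its waits — lock-c — are resolved); releases lock-j


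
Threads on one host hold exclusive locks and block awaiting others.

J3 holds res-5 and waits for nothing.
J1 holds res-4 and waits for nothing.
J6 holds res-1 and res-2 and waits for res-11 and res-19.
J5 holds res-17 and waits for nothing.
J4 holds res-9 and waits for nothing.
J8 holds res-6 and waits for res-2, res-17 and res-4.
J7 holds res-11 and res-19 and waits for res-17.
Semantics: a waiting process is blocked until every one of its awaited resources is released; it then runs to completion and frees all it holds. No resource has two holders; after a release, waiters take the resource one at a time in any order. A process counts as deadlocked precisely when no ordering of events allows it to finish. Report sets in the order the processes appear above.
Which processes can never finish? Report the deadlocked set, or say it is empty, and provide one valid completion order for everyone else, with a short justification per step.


No process is deadlocked.
Key observation: the wait relation is loop-free; peeling off processes with no waits unwinds the whole state.
One completion order for the rest: J5, J1, J7, J4, J6, J3, J8.
Walking it through:
  run J5 (it waits on nothing); releases res-17
  run J1 (it waits on nothing); releases res-4
  J7: everything it awaited (res-17) is free; runs, freeing res-11 and res-19
  run J4 (it waits on nothing); releases res-9
  J6: everything it awaited (res-11 and res-19) is free; runs, freeing res-1 and res-2
  run J3 (it waits on nothing); releases res-5
  J8: everything it awaited (res-2, res-17 and res-4) is free; runs, freeing res-6


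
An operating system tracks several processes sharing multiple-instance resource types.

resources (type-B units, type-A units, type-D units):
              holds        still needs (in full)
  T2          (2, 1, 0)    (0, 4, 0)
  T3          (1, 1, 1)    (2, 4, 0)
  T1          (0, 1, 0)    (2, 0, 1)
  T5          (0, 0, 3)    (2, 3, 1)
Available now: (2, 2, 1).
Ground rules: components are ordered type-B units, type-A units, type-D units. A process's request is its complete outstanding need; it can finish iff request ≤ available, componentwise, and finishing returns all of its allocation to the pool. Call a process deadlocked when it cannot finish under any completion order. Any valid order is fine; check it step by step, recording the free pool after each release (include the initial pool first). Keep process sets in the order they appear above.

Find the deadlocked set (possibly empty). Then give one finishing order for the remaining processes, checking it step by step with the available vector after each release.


Deadlocked set: T2 and T3.
Key observation: even finishing T1, T5 leaves just (2, 3, 4) free — too little type-A units for any of the remaining processes.
The rest can finish in the order T1, T5. Step-by-step check:
  pool = (2, 2, 1)
  T1: need (2, 0, 1) fits (2, 2, 1); releases (0, 1, 0), pool now (2, 3, 1)
  T5: need (2, 3, 1) fits (2, 3, 1); releases (0, 0, 3), pool now (2, 3, 4)
The blocked processes can never fit:
  T2 cannot run: need (0, 4, 0) vs free (2, 3, 4) (insufficient type-A units)
  T3 cannot run: need (2, 4, 0) vs free (2, 3, 4) (insufficient type-A units)


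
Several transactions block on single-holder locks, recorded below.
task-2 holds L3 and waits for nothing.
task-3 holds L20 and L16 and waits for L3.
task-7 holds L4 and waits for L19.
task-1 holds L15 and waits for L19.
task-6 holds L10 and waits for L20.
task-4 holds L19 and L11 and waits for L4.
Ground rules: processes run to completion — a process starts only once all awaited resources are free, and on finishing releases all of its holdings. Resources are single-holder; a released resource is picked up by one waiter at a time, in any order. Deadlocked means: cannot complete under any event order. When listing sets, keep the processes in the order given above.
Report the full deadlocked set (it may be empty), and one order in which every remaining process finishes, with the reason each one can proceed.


The deadlocked set is task-7, task-1 and task-4.
Key observation: the cycle task-7 -> task-4 -> task-7 can never break — each member waits on the next; task-1 waits into the deadlock from upstream.
The rest can finish in the order task-2, task-3, task-6.
Verifying each step:
  run task-2 (it waits on nothing); releases L3
  task-3 waits on L3 — all released -> runs and releases L20 and L16
  task-6 waits on L20 — all released -> runs and releases L10


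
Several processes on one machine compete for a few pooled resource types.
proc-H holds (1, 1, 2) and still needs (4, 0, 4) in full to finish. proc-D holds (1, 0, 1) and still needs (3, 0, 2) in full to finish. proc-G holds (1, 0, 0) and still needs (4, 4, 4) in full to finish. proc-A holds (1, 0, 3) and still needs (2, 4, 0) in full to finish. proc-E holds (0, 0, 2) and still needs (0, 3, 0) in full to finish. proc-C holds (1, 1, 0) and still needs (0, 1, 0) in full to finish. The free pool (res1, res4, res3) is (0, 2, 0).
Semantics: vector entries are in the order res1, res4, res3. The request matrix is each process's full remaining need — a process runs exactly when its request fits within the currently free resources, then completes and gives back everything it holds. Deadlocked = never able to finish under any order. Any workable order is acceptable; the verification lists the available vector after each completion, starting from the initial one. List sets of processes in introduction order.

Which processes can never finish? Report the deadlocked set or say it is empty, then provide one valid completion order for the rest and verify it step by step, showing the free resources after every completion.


Deadlocked set: proc-H, proc-D, proc-G and proc-A.
Key observation: proc-C, proc-E can finish, but then (1, 3, 2) is all there is, and the blocked group's res1 demands exceed it.
One completion order for the rest: proc-C, proc-E. Check, step by step:
  pool = (0, 2, 0)
  proc-C: need (0, 1, 0) fits (0, 2, 0); releases (1, 1, 0), pool now (1, 3, 0)
  proc-E: need (0, 3, 0) fits (1, 3, 0); releases (0, 0, 2), pool now (1, 3, 2)
None of the blocked processes ever fits:
  proc-H still needs (4, 0, 4) but only (1, 3, 2) is free — short on res1 and res3
  proc-D still needs (3, 0, 2) but only (1, 3, 2) is free — short on res1
  proc-G still needs (4, 4, 4) but only (1, 3, 2) is free — short on res1, res4 and res3
  proc-A still needs (2, 4, 0) but only (1, 3, 2) is free — short on res1 and res4


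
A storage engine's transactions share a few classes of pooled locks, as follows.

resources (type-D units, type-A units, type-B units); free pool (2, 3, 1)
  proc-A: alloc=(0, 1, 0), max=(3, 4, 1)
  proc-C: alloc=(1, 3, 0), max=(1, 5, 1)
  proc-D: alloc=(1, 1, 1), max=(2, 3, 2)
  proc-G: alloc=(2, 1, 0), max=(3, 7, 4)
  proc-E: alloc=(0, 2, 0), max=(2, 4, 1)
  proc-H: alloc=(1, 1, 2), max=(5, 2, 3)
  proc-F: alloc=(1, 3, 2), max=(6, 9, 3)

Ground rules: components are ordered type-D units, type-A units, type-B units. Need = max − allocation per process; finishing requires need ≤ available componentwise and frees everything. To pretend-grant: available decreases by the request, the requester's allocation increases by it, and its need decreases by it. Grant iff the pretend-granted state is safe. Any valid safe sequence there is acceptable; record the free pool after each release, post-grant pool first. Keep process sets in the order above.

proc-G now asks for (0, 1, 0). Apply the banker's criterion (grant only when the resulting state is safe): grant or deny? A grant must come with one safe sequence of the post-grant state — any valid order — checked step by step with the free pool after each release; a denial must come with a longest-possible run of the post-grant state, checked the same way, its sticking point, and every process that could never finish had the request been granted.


GRANT. The post-grant state is safe; one safe sequence: proc-C, proc-A, proc-D, proc-H, proc-F, proc-E, proc-G.
Key observation: post-grant, (2, 2, 1) remains, and an order beginning with proc-C completes everyone.
Verifying the post-grant state step by step:
  pool = (2, 2, 1)
  run proc-C (needs (0, 2, 1), free (2, 2, 1)); after release of (1, 3, 0) the pool is (3, 5, 1)
  run proc-A (needs (3, 3, 1), free (3, 5, 1)); after release of (0, 1, 0) the pool is (3, 6, 1)
  run proc-D (needs (1, 2, 1), free (3, 6, 1)); after release of (1, 1, 1) the pool is (4, 7, 2)
  run proc-H (needs (4, 1, 1), free (4, 7, 2)); after release of (1, 1, 2) the pool is (5, 8, 4)
  run proc-F (needs (5, 6, 1), free (5, 8, 4)); after release of (1, 3, 2) the pool is (6, 11, 6)
  run proc-E (needs (2, 2, 1), free (6, 11, 6)); after release of (0, 2, 0) the pool is (6, 13, 6)
  run proc-G (needs (1, 5, 4), free (6, 13, 6)); after release of (2, 2, 0) the pool is (8, 15, 6)


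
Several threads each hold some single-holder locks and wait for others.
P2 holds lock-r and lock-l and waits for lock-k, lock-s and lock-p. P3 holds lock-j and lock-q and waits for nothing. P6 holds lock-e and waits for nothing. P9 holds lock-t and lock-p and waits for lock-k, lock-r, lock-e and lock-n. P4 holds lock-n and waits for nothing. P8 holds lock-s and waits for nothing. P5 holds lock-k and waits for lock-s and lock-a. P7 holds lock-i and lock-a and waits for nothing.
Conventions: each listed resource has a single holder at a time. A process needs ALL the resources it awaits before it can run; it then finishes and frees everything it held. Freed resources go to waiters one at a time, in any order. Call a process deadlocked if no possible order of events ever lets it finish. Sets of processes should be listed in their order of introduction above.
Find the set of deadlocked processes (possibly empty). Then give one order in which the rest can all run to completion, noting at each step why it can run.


The deadlocked set is P2 and P9.
Key observation: the loop P2 -> P9 -> P2 blocks itself forever; no other process is dragged down with it.
A valid finishing order for the others: P8, P3, P7, P6, P5, P4.
Check, step by step:
  P8: no waits; runs immediately, freeing lock-s
  P3: no waits; runs immediately, freeing lock-j and lock-q
  P7: no waits; runs immediately, freeing lock-i and lock-a
  P6: no waits; runs immediately, freeing lock-e
  P5 waits on lock-s and lock-a — all released -> runs and releases lock-k
  P4: no waits; runs immediately, freeing lock-n


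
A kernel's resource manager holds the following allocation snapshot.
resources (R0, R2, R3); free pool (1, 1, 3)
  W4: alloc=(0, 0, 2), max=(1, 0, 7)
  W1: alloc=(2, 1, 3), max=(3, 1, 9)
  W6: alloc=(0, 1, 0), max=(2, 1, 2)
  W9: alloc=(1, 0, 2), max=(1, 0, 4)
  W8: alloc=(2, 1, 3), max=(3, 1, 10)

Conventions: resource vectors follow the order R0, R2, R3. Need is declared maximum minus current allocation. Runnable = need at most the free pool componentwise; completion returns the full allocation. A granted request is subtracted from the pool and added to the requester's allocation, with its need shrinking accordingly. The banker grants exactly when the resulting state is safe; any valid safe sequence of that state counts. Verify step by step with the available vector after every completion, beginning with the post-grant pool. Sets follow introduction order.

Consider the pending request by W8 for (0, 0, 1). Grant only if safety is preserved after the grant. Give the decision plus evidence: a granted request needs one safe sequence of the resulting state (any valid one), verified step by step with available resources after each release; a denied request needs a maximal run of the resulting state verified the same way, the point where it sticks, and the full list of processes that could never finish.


DENY. Granting would leave the state unsafe.
Key observation: W9, W6 can finish, but then (2, 2, 4) is all there is, and the blocked group's R3 demands exceed it.
Pretend the grant happened; the run W9, W6 goes as far as possible. Verifying each step:
  pool = (1, 1, 2)
  W9: need (0, 0, 2) fits (1, 1, 2); releases (1, 0, 2), pool now (2, 1, 4)
  W6: need (2, 0, 2) fits (2, 1, 4); releases (0, 1, 0), pool now (2, 2, 4)
  W4 cannot run: need (1, 0, 5) vs free (2, 2, 4) (insufficient R3)
  W1 cannot run: need (1, 0, 6) vs free (2, 2, 4) (insufficient R3)
  W8 cannot run: need (1, 0, 6) vs free (2, 2, 4) (insufficient R3)
Had the request been granted, W4, W1 and W8 could never finish.


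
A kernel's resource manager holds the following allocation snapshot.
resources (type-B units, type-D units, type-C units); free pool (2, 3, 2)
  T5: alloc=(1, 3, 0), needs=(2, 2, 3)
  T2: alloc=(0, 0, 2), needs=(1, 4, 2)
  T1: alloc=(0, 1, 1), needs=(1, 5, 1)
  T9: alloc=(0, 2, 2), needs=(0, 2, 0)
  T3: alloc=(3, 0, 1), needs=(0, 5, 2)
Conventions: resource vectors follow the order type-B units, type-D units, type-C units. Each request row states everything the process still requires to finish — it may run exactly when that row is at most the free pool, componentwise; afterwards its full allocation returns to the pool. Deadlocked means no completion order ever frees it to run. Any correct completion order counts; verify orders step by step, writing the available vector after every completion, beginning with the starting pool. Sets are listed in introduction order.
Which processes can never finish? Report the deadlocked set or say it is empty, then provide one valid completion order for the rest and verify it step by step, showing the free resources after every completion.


No process is deadlocked.
Key observation: T9 leads a chain of completions in which each release enables another process.
A valid finishing order for the others: T9, T3, T2, T5, T1. Verifying each step:
  pool = (2, 3, 2)
  T9: need (0, 2, 0) fits (2, 3, 2); releases (0, 2, 2), pool now (2, 5, 4)
  T3: need (0, 5, 2) fits (2, 5, 4); releases (3, 0, 1), pool now (5, 5, 5)
  T2: need (1, 4, 2) fits (5, 5, 5); releases (0, 0, 2), pool now (5, 5, 7)
  T5: need (2, 2, 3) fits (5, 5, 7); releases (1, 3, 0), pool now (6, 8, 7)
  T1: need (1, 5, 1) fits (6, 8, 7); releases (0, 1, 1), pool now (6, 9, 8)


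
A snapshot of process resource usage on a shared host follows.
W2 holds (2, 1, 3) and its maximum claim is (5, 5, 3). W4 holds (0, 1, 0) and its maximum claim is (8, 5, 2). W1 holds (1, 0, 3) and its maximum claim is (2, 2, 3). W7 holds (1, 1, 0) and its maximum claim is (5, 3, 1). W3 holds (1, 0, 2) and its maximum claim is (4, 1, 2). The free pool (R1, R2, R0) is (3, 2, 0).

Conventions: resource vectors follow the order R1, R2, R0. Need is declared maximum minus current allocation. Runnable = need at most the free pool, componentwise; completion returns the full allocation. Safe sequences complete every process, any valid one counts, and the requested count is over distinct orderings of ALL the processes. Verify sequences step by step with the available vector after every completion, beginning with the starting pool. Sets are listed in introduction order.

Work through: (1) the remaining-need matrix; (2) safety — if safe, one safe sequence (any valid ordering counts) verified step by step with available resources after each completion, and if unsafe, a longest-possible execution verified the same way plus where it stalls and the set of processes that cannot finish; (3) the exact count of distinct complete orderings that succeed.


(1) Remaining need (order R1, R2, R0):
  W2: (3, 4, 0)
  W4: (8, 4, 2)
  W1: (1, 2, 0)
  W7: (4, 2, 1)
  W3: (3, 1, 0)
(2) UNSAFE.
Key observation: even finishing W1, W7, W3 leaves just (6, 3, 5) free — too little R2 for any of the remaining processes.
A maximal execution: W1, W7, W3 — then nothing else fits. Verifying each step:
  pool = (3, 2, 0)
  run W1 (needs (1, 2, 0), free (3, 2, 0)); after release of (1, 0, 3) the pool is (4, 2, 3)
  run W7 (needs (4, 2, 1), free (4, 2, 3)); after release of (1, 1, 0) the pool is (5, 3, 3)
  run W3 (needs (3, 1, 0), free (5, 3, 3)); after release of (1, 0, 2) the pool is (6, 3, 5)
  W2 cannot run: need (3, 4, 0) vs free (6, 3, 5) (insufficient R2)
  W4 cannot run: need (8, 4, 2) vs free (6, 3, 5) (insufficient R1 and R2)
Processes that can never finish: W2 and W4.
(3) Exactly 0 of the possible complete orderings are safe sequences.


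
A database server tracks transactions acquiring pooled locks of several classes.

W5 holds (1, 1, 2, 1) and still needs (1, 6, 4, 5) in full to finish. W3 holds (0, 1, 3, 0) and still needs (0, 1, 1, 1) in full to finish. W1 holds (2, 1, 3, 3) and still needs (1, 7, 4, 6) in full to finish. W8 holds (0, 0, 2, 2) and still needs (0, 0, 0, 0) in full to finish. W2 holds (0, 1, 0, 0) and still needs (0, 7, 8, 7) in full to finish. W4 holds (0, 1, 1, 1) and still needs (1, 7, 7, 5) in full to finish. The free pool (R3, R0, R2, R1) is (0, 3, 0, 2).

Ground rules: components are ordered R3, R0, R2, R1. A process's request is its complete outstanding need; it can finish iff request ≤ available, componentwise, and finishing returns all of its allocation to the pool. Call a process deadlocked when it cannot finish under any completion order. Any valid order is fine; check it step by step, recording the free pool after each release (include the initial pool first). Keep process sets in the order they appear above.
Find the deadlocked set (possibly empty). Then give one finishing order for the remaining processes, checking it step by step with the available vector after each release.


Deadlocked: W5, W1, W2 and W4.
Key observation: the pool after W8, W3 is (0, 4, 5, 4); every surviving request exceeds it in R0, so progress ends there.
The rest can finish in the order W8, W3. Walking it through:
  pool = (0, 3, 0, 2)
  run W8 (needs (0, 0, 0, 0), free (0, 3, 0, 2)); after release of (0, 0, 2, 2) the pool is (0, 3, 2, 4)
  run W3 (needs (0, 1, 1, 1), free (0, 3, 2, 4)); after release of (0, 1, 3, 0) the pool is (0, 4, 5, 4)
The stuck group stays short no matter what:
  W5 still needs (1, 6, 4, 5) but only (0, 4, 5, 4) is free — short on R3, R0 and R1
  W1 still needs (1, 7, 4, 6) but only (0, 4, 5, 4) is free — short on R3, R0 and R1
  W2 still needs (0, 7, 8, 7) but only (0, 4, 5, 4) is free — short on R0, R2 and R1
  W4 still needs (1, 7, 7, 5) but only (0, 4, 5, 4) is free — short on R3, R0, R2 and R1


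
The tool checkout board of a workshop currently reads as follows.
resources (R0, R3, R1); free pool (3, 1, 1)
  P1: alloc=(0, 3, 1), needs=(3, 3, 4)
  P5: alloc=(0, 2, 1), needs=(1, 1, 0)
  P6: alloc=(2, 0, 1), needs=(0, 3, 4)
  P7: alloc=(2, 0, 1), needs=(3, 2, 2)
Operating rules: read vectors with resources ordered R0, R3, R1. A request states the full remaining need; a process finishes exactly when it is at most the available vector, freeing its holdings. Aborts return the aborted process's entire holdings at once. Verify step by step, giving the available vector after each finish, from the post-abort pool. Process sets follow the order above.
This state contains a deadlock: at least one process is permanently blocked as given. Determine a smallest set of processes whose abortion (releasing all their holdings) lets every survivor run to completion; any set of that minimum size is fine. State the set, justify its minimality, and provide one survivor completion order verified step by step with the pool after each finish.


Abort P6.
Key observation: before aborting P6, P1 was permanently blocked — no order could ever run it; afterwards it completes at step 3.
No smaller set exists: with zero aborts the deadlock remains.
The survivors complete as P5, P7, P1. Check, step by step (starting from the post-abort pool):
  pool = (5, 1, 2)
  P5 needs (1, 1, 0) <= (5, 1, 2) -> finishes; pool += (0, 2, 1) = (5, 3, 3)
  P7 needs (3, 2, 2) <= (5, 3, 3) -> finishes; pool += (2, 0, 1) = (7, 3, 4)
  P1 needs (3, 3, 4) <= (7, 3, 4) -> finishes; pool += (0, 3, 1) = (7, 6, 5)


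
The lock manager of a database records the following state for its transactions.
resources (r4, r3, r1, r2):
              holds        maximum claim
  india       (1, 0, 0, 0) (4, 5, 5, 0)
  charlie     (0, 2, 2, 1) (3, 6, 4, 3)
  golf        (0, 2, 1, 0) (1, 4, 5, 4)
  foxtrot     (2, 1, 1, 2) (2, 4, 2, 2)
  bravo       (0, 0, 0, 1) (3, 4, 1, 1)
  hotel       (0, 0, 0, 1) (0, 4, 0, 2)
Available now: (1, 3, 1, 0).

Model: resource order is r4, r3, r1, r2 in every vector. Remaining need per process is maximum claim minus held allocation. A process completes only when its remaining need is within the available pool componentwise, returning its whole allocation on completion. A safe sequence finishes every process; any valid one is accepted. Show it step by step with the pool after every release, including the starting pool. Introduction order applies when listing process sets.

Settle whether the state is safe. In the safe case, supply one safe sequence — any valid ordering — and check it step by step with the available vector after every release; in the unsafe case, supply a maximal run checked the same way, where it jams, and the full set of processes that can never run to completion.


SAFE, for example via the order foxtrot, bravo, charlie, golf, india, hotel.
Key observation: the order's first zero-slack moment is foxtrot ((0, 3, 1, 0) needed, (1, 3, 1, 0) free — a requested resource with nothing to spare).
Verifying each step:
  pool = (1, 3, 1, 0)
  run foxtrot (needs (0, 3, 1, 0), free (1, 3, 1, 0)); after release of (2, 1, 1, 2) the pool is (3, 4, 2, 2)
  run bravo (needs (3, 4, 1, 0), free (3, 4, 2, 2)); after release of (0, 0, 0, 1) the pool is (3, 4, 2, 3)
  run charlie (needs (3, 4, 2, 2), free (3, 4, 2, 3)); after release of (0, 2, 2, 1) the pool is (3, 6, 4, 4)
  run golf (needs (1, 2, 4, 4), free (3, 6, 4, 4)); after release of (0, 2, 1, 0) the pool is (3, 8, 5, 4)
  run india (needs (3, 5, 5, 0), free (3, 8, 5, 4)); after release of (1, 0, 0, 0) the pool is (4, 8, 5, 4)
  run hotel (needs (0, 4, 0, 1), free (4, 8, 5, 4)); after release of (0, 0, 0, 1) the pool is (4, 8, 5, 5)


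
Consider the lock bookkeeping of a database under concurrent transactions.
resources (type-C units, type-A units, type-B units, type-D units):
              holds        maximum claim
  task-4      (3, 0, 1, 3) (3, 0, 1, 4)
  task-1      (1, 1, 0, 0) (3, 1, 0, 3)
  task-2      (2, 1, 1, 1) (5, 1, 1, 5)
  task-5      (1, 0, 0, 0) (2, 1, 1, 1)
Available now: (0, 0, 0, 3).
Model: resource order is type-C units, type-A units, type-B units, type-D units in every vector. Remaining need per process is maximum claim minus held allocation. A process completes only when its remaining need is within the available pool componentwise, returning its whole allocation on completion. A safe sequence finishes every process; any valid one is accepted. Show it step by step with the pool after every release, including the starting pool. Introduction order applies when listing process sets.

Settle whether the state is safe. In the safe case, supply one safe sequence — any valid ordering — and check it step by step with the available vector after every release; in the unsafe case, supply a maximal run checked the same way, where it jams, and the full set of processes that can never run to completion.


SAFE, for example via the order task-4, task-2, task-5, task-1.
Key observation: the order's first zero-slack moment is task-2 ((3, 0, 0, 4) needed, (3, 0, 1, 6) free — a requested resource with nothing to spare).
Check, step by step:
  pool = (0, 0, 0, 3)
  run task-4 (needs (0, 0, 0, 1), free (0, 0, 0, 3)); after release of (3, 0, 1, 3) the pool is (3, 0, 1, 6)
  run task-2 (needs (3, 0, 0, 4), free (3, 0, 1, 6)); after release of (2, 1, 1, 1) the pool is (5, 1, 2, 7)
  run task-5 (needs (1, 1, 1, 1), free (5, 1, 2, 7)); after release of (1, 0, 0, 0) the pool is (6, 1, 2, 7)
  run task-1 (needs (2, 0, 0, 3), free (6, 1, 2, 7)); after release of (1, 1, 0, 0) the pool is (7, 2, 2, 7)


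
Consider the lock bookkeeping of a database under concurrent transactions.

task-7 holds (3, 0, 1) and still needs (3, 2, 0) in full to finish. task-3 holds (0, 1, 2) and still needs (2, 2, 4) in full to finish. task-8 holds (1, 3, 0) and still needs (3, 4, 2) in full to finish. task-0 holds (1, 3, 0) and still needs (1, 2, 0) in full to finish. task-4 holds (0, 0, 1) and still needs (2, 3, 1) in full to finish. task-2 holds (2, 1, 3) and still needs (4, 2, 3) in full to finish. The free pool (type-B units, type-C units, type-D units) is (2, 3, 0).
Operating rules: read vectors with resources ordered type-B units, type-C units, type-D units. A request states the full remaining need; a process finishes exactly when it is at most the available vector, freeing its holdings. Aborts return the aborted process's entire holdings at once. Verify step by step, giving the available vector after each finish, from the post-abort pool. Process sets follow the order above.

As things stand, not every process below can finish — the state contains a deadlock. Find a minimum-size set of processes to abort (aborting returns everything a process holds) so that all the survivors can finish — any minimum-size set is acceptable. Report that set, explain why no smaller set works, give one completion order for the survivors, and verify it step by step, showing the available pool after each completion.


The answer: abort task-3.
Key observation: task-2 was stuck for good until task-3 gave back (0, 1, 2); in the order shown it finishes at step 5.
Minimality: the empty abort set fails — the state is deadlocked as it stands.
One survivor order: task-0, task-7, task-4, task-8, task-2. Verifying each step (post-abort pool first):
  pool = (2, 4, 2)
  run task-0 (needs (1, 2, 0), free (2, 4, 2)); after release of (1, 3, 0) the pool is (3, 7, 2)
  run task-7 (needs (3, 2, 0), free (3, 7, 2)); after release of (3, 0, 1) the pool is (6, 7, 3)
  run task-4 (needs (2, 3, 1), free (6, 7, 3)); after release of (0, 0, 1) the pool is (6, 7, 4)
  run task-8 (needs (3, 4, 2), free (6, 7, 4)); after release of (1, 3, 0) the pool is (7, 10, 4)
  run task-2 (needs (4, 2, 3), free (7, 10, 4)); after release of (2, 1, 3) the pool is (9, 11, 7)
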